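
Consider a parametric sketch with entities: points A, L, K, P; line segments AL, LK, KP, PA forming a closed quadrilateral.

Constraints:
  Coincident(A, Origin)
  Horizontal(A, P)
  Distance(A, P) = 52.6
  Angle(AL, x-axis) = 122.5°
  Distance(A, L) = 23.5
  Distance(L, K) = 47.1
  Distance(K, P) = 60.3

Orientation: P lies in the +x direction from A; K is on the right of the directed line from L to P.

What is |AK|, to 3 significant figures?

26.1

Checks: |LK| = 47.10 ✓; |KP| = 60.30 ✓.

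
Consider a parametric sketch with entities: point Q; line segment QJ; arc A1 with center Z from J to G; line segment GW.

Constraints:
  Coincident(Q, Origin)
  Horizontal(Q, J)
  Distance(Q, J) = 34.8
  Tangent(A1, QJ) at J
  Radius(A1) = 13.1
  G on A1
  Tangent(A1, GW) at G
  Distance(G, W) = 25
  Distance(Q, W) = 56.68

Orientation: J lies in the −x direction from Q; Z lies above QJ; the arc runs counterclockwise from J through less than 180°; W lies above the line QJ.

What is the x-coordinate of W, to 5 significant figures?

-39.149

Checks: |ZG| = 13.10 ✓; ∠(ZG, GW) = 90.00° ✓; |GW| = 25.00 ✓; |QW| = 56.68 ✓.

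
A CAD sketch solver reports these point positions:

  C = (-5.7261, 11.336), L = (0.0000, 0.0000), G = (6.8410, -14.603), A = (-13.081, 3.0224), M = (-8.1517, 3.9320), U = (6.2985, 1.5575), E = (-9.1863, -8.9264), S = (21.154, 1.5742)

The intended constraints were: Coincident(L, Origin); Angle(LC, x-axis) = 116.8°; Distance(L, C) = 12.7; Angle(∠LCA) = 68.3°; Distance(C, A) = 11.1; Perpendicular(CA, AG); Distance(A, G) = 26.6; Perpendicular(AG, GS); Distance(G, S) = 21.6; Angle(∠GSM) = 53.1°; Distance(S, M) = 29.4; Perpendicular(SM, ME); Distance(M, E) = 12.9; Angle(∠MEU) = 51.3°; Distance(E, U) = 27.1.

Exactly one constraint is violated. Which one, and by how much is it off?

Distance(E, U) = 27.1 — off by 8.40.

L = (0.00, 0.00) ✓; LC at 116.8° ✓; |LC| = 12.70 ✓; ∠LCA = 68.30° ✓; |CA| = 11.10 ✓; ∠(CA, AG) = 90.00° ✓; |AG| = 26.60 ✓; ∠(AG, GS) = 90.00° ✓; |GS| = 21.60 ✓; ∠GSM = 53.10° ✓; |SM| = 29.40 ✓; ∠(SM, ME) = 90.00° ✓; |ME| = 12.90 ✓; ∠MEU = 51.30° ✓; |EU| = 18.70 ✗.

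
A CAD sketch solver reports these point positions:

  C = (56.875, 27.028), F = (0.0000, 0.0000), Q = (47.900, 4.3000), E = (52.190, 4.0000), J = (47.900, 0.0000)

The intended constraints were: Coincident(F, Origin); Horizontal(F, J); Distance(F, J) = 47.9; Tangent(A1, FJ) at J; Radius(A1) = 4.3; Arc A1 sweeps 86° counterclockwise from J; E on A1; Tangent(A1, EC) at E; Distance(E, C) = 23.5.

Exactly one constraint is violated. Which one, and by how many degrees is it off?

Tangent(A1, EC) at E — off by 7.50°.

F = (0.00, 0.00) ✓; F.y = 0.00, J.y = 0.00 ✓; |FJ| = 47.90 ✓; ∠(QJ, JF) = 90.00° ✓; |QJ| = 4.300 ✓; bearing(Q→E) − bearing(Q→J) = 86.00° ✓; |QE| = 4.300 ✓; ∠(QE, EC) = 97.50° ✗; |EC| = 23.50 ✓.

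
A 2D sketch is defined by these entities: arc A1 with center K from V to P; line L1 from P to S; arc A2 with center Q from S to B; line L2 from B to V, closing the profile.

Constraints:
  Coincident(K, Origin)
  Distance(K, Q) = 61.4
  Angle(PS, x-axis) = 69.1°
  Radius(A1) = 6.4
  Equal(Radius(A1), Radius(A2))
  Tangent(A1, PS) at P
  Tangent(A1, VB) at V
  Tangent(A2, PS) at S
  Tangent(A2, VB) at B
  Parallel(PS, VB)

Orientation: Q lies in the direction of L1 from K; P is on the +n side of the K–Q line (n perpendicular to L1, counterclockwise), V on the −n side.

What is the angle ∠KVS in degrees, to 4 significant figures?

78.22°

The slot axis is L1's direction at 69.1°, so u = (cos 69.1°, sin 69.1°) = (0.3567, 0.9342) and n = (−sin 69.1°, cos 69.1°) = (-0.9342, 0.3567). K is at the origin and Q lies 61.4 along u from K, so Q = 61.4·u = (21.90, 57.36). Tangency of A1 to both parallel lines with radius 6.4 puts P and V at K ± 6.4·n: P = (-5.979, 2.283), V = (5.979, -2.283). Equal radii place S and B the same way about Q: S = Q + 6.4·n = (15.92, 59.64), B = Q − 6.4·n = (27.88, 55.08). Then cos ∠KVS = VK·VS / (|VK||VS|), giving 78.22°.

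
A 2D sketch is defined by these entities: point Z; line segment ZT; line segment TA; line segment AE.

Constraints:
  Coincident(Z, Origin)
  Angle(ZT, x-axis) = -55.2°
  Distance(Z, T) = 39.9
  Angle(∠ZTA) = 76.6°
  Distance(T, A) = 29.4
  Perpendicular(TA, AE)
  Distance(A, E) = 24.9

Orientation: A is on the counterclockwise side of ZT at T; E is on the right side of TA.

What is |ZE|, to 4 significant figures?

66.83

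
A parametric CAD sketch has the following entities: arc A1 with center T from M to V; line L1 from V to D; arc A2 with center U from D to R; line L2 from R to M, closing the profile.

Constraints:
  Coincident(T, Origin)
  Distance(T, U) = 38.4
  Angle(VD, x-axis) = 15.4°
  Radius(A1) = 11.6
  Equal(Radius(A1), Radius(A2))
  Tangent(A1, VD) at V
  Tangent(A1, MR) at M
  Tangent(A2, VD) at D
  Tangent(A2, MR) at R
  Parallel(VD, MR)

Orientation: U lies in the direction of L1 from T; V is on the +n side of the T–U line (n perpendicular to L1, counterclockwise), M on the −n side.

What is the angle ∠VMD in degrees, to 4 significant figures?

58.86°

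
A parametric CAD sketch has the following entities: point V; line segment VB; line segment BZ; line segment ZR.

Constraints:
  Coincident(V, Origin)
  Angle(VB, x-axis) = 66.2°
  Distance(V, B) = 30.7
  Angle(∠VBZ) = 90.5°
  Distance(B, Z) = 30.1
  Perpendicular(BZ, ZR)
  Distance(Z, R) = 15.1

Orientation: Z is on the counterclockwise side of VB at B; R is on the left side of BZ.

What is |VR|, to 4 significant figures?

34.14

V is at the origin; VB runs at 66.2° with length 30.7, so B = 30.7·(cos 66.2°, sin 66.2°) = (12.39, 28.09). ∠VBZ = 90.5°, so BZ runs at 66.2° + (180° − 90.5°) = 155.7° from the x-axis; with |BZ| = 30.1, Z = B + 30.1·(cos 155.7°, sin 155.7°) = (-15.04, 40.48). The perpendicularity gives ZR at right angles to BZ; with |ZR| = 15.1 on the left of BZ, R = Z + 15.1·(-0.4115, -0.9114) = (-21.26, 26.71). Then |VR| = |R − V| = 34.14.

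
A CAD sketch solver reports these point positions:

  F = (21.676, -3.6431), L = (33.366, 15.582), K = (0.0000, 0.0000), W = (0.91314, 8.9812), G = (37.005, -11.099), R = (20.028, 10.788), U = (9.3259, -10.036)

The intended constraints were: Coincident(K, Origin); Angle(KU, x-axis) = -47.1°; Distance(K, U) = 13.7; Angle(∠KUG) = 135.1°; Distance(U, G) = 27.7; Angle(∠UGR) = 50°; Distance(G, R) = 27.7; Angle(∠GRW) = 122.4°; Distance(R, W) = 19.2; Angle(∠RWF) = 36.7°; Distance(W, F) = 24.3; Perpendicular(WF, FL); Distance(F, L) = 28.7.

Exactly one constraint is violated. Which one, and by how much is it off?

Distance(F, L) = 28.7 — off by 6.20.

K = (0.00, 0.00) ✓; KU at -47.10° ✓; |KU| = 13.70 ✓; ∠KUG = 135.1° ✓; |UG| = 27.70 ✓; ∠UGR = 50.00° ✓; |GR| = 27.70 ✓; ∠GRW = 122.4° ✓; |RW| = 19.20 ✓; ∠RWF = 36.70° ✓; |WF| = 24.30 ✓; ∠(WF, FL) = 90.00° ✓; |FL| = 22.50 ✗.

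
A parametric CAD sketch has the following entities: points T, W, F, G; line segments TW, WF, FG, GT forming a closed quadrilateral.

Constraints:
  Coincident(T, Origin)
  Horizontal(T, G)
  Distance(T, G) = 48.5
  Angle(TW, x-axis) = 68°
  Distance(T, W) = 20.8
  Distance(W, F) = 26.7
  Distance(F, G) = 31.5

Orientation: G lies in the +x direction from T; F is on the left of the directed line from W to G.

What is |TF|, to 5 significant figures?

43.119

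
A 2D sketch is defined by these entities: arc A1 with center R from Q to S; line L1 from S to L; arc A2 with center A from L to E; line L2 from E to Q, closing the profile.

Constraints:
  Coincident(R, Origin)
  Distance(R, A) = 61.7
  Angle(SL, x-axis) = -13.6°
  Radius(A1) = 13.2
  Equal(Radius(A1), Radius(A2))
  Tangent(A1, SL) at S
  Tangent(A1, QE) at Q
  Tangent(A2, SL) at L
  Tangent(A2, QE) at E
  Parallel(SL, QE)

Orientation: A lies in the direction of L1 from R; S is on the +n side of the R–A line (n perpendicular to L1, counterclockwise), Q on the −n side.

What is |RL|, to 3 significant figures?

63.1

The slot axis is L1's direction at -13.6°, so u = (cos -13.6°, sin -13.6°) = (0.972, -0.235) and n = (−sin -13.6°, cos -13.6°) = (0.235, 0.972). R is at the origin and A lies 61.7 along u from R, so A = 61.7·u = (60.0, -14.5). Tangency of A1 to both parallel lines with radius 13.2 puts S and Q at R ± 13.2·n: S = (3.10, 12.8), Q = (-3.10, -12.8). Equal radii place L and E the same way about A: L = A + 13.2·n = (63.1, -1.68), E = A − 13.2·n = (56.9, -27.3). Then |RL| = |L − R| = 63.1.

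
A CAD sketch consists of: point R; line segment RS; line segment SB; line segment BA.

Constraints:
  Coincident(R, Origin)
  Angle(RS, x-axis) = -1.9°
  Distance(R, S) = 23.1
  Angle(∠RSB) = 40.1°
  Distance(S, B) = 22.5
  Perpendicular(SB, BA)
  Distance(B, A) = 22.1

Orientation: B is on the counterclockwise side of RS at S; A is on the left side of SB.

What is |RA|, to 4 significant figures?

8.687

∠RSB = 40.1°, so SB runs at -1.9° + (180° − 40.1°) = 138.0° from the x-axis; with |SB| = 22.5, B = S + 22.5·(cos 138.0°, sin 138.0°) = (6.367, 14.29). SB ⟂ BA; with |BA| = 22.1 on the left of SB, A = B + 22.1·(-0.6691, -0.7431) = (-8.421, -2.134). Then |RA| = |A − R| = 8.687.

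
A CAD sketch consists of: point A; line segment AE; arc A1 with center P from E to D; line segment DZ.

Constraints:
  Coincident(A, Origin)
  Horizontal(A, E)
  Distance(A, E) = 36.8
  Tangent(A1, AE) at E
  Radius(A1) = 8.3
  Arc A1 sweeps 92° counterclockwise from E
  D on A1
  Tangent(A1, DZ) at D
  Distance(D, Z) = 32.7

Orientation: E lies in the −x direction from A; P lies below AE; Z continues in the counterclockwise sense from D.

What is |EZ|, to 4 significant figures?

41.89

A is at the origin; A and E share the same y with |AE| = 36.8 and E on the −x side, so E = (-36.80, 0.000). The tangent condition forces PE to be normal to AE, so P = E + (0, -8.3) = (-36.80, -8.300). On A1, E sits at bearing 90° from P; a 92° counterclockwise sweep puts D at bearing 182°, so D = P + 8.3·(cos 182°, sin 182°) = (-45.09, -8.590). The tangent condition forces PD to be normal to DZ, so DZ runs along (−sin 182°, cos 182°); with |DZ| = 32.7, Z = (-43.95, -41.27). Then |EZ| = |Z − E| = 41.89.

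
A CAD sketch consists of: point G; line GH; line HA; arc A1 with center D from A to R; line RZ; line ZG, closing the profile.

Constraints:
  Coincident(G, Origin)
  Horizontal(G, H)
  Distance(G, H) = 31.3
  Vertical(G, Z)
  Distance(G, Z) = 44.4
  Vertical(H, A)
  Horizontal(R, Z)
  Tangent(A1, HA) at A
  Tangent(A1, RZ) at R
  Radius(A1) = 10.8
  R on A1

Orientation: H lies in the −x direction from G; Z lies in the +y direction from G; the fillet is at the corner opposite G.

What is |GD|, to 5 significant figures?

39.360

GZ is vertical with |GZ| = 44.4 and Z on the +y side, so Z = (0.0000, 44.400). The virtual corner opposite G is at (-31.300, 44.400). Tangency of A1 to HA means the radius DA is perpendicular to HA and A1 meets RZ tangentially, so DR is at right angles to RZ, with radius 10.8, so the center D sits 10.8 in from both sides at D = (-20.500, 33.600). Then |GD| = |D − G| = 39.360.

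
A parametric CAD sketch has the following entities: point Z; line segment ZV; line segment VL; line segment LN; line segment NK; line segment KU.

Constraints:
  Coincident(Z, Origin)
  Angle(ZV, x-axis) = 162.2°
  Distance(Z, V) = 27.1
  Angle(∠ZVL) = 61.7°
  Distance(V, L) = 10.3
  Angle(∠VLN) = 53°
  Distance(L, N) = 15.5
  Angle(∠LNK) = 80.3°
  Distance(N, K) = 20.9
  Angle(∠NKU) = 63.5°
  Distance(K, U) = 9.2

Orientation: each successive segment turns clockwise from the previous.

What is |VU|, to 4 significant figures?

7.134

Z is at the origin; ZV runs at 162.2° with length 27.1, so V = (-25.80, 8.284). ∠ZVL = 61.7° gives VL at 43.90° from the x-axis; with |VL| = 10.3, L = (-18.38, 15.43). ∠VLN = 53.0° gives LN at -83.10° from the x-axis; with |LN| = 15.5, N = (-16.52, 0.03864). ∠LNK = 80.3° gives NK at 177.2° from the x-axis; with |NK| = 20.9, K = (-37.39, 1.060). ∠NKU = 63.5° gives KU at 60.70° from the x-axis; with |KU| = 9.2, U = (-32.89, 9.083). Then |VU| = |U − V| = 7.134.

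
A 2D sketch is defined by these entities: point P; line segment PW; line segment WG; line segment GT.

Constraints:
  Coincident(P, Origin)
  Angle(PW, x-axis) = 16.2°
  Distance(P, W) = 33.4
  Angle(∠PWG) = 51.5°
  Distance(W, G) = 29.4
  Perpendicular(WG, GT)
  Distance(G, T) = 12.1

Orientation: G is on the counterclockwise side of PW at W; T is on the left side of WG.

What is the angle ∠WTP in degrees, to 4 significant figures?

80.86°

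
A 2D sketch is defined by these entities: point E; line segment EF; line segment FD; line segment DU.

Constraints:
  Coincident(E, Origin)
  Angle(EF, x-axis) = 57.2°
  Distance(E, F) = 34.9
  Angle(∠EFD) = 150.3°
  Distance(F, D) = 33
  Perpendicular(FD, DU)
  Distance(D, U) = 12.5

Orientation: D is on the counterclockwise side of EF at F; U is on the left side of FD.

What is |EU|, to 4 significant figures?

63.50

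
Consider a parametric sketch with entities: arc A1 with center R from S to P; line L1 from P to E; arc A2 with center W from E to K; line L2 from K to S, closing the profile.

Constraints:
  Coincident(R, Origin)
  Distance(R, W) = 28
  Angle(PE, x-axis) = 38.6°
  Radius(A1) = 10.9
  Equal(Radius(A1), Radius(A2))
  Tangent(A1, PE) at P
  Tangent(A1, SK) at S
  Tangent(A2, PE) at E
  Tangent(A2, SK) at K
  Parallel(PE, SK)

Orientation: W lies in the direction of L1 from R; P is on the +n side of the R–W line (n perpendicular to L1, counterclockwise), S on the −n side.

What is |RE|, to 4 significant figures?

30.05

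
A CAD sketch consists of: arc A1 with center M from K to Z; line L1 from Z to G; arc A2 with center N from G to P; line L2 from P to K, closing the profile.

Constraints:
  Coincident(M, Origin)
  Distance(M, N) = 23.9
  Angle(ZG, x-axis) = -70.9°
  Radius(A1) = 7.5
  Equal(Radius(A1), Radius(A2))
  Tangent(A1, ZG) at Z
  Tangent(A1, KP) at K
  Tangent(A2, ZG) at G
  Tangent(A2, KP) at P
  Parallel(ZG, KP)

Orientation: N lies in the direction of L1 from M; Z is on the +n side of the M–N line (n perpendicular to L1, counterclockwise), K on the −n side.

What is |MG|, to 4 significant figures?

25.05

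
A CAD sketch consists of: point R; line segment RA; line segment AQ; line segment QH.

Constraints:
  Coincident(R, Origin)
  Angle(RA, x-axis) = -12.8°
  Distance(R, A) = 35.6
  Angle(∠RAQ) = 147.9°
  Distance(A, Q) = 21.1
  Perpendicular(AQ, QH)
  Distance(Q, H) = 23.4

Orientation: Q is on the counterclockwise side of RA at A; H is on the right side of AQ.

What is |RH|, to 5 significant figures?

66.469

R is at the origin; RA runs at -12.8° with length 35.6, so A = 35.6·(cos -12.8°, sin -12.8°) = (34.715, -7.8871). ∠RAQ = 147.9°, so AQ runs at -12.8° + (180° − 147.9°) = 19.300° from the x-axis; with |AQ| = 21.1, Q = A + 21.1·(cos 19.300°, sin 19.300°) = (54.630, -0.91327). AQ is perpendicular to QH; with |QH| = 23.4 on the right of AQ, H = Q + 23.4·(0.33051, -0.94380) = (62.364, -22.998). Then |RH| = |H − R| = 66.469.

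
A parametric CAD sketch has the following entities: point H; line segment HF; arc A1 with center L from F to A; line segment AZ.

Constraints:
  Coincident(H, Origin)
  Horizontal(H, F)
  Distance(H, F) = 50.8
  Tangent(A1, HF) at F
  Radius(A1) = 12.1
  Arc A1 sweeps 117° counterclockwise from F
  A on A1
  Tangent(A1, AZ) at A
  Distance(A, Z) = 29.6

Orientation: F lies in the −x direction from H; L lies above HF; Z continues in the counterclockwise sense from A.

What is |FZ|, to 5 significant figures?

44.047

H is at the origin; HF is horizontal with |HF| = 50.8 and F on the −x side, so F = (-50.800, 0.0000). Tangency of A1 to HF means the radius LF is perpendicular to HF, so L = F + (0, 12.1) = (-50.800, 12.100). On A1, F sits at bearing -90° from L; a 117° counterclockwise sweep puts A at bearing 27°, so A = L + 12.1·(cos 27°, sin 27°) = (-40.019, 17.593). The tangent condition forces LA to be normal to AZ, so AZ runs along (−sin 27°, cos 27°); with |AZ| = 29.6, Z = (-53.457, 43.967). Then |FZ| = |Z − F| = 44.047.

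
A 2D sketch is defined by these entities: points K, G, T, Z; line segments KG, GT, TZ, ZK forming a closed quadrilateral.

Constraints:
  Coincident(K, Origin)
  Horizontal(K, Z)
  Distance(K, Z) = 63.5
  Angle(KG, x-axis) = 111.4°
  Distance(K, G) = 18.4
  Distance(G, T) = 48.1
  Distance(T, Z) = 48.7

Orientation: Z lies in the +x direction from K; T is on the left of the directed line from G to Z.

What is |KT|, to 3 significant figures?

53.5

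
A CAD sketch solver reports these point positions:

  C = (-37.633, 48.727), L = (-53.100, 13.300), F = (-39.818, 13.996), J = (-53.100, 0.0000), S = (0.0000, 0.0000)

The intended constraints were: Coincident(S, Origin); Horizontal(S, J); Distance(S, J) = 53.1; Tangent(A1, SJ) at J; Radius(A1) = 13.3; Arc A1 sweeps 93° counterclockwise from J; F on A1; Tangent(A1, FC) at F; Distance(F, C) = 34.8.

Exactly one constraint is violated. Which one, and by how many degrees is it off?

Tangent(A1, FC) at F — off by 6.60°.

S = (0.00, 0.00) ✓; S.y = 0.00, J.y = 0.00 ✓; |SJ| = 53.10 ✓; ∠(LJ, JS) = 90.00° ✓; |LJ| = 13.30 ✓; bearing(L→F) − bearing(L→J) = 93.00° ✓; |LF| = 13.30 ✓; ∠(LF, FC) = 96.60° ✗; |FC| = 34.80 ✓.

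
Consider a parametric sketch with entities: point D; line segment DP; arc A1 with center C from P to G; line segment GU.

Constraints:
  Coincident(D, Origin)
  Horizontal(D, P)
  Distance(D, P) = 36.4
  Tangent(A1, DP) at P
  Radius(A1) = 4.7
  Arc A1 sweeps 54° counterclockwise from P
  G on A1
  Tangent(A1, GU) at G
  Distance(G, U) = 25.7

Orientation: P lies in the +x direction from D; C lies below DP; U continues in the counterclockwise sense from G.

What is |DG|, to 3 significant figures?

32.7

Tangency of A1 to DP means the radius CP is perpendicular to DP, so C = P + (0, -4.7) = (36.4, -4.70). On A1, P sits at bearing 90° from C; a 54° counterclockwise sweep puts G at bearing 144°, so G = C + 4.7·(cos 144°, sin 144°) = (32.6, -1.94). Then |DG| = |G − D| = 32.7.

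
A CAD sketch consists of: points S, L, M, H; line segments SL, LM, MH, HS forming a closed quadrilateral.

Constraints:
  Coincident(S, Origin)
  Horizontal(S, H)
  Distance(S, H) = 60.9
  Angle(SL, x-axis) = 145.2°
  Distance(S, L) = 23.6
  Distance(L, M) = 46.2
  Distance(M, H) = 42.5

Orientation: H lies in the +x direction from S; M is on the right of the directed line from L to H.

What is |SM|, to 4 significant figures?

22.66

Checks: |LM| = 46.20 ✓; |MH| = 42.50 ✓.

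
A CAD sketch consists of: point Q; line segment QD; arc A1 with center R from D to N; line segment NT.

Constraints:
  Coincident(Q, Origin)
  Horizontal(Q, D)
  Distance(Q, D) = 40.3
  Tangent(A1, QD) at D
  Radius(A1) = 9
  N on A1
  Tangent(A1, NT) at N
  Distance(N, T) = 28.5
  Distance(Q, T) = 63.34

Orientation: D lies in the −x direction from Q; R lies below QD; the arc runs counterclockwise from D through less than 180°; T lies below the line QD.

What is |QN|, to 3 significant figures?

50.0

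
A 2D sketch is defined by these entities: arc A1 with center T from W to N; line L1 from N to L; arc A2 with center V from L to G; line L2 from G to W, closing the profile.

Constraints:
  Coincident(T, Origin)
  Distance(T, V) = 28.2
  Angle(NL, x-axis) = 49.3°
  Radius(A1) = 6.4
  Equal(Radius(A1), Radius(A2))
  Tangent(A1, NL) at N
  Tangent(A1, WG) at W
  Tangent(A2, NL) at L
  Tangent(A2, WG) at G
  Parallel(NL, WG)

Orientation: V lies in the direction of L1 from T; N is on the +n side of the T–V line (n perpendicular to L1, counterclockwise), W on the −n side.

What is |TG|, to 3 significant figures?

28.9

Tangency of A1 to both parallel lines with radius 6.4 puts N and W at T ± 6.4·n: N = (-4.85, 4.17), W = (4.85, -4.17). Equal radii place L and G the same way about V: L = V + 6.4·n = (13.5, 25.6), G = V − 6.4·n = (23.2, 17.2). Then |TG| = |G − T| = 28.9.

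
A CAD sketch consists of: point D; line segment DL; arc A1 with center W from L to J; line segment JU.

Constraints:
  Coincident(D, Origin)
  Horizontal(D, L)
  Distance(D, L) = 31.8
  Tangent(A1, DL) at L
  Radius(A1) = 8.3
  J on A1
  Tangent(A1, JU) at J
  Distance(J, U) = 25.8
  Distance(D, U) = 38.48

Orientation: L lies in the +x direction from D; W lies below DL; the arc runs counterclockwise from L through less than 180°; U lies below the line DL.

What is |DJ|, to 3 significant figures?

24.6

Checks: |WJ| = 8.300 ✓; ∠(WJ, JU) = 90.00° ✓; |JU| = 25.80 ✓; |DU| = 38.48 ✓.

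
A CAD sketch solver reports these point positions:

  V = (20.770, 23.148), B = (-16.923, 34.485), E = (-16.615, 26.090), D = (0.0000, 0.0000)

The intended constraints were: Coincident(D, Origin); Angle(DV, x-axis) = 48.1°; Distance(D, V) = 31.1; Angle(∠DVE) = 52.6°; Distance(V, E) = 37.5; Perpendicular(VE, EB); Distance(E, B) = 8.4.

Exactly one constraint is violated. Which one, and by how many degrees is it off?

Perpendicular(VE, EB) — off by 6.60°.

D = (0.00, 0.00) ✓; DV at 48.10° ✓; |DV| = 31.10 ✓; ∠DVE = 52.60° ✓; |VE| = 37.50 ✓; ∠(VE, EB) = 83.40° ✗; |EB| = 8.401 ✓.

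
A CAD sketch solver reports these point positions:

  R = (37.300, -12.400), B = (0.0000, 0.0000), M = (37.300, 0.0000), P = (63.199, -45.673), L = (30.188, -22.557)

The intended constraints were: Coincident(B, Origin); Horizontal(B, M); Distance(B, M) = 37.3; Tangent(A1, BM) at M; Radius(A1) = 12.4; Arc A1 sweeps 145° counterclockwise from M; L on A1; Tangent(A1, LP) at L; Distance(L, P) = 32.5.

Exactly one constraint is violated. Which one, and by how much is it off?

Distance(L, P) = 32.5 — off by 7.80.

B = (0.00, 0.00) ✓; B.y = 0.00, M.y = 0.00 ✓; |BM| = 37.30 ✓; ∠(RM, MB) = 90.00° ✓; |RM| = 12.40 ✓; bearing(R→L) − bearing(R→M) = 145.0° ✓; |RL| = 12.40 ✓; ∠(RL, LP) = 90.00° ✓; |LP| = 40.30 ✗.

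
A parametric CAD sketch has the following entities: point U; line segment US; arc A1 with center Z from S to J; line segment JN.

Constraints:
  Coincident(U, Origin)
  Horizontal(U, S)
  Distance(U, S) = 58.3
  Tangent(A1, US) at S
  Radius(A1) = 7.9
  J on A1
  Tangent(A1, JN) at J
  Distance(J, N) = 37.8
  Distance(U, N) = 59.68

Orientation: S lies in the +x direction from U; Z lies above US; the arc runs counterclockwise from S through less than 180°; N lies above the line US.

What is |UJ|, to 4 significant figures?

65.82

U is at the origin; US is horizontal with |US| = 58.3 and S on the +x side, so S = (58.30, 0.000). Since A1 is tangent to US there, ZS ⟂ US, so Z = S + (0, 7.9) = (58.30, 7.900). Since ZJ ⟂ JN (tangency), |ZN| = √(7.9² + 37.8²) = 38.62 regardless of where J sits on A1. So N lies on both circle(U, 59.68) and circle(Z, 38.62); the above-US intersection is N = (41.65, 42.74). J is the foot of the tangent from N: J = (64.58, 12.69).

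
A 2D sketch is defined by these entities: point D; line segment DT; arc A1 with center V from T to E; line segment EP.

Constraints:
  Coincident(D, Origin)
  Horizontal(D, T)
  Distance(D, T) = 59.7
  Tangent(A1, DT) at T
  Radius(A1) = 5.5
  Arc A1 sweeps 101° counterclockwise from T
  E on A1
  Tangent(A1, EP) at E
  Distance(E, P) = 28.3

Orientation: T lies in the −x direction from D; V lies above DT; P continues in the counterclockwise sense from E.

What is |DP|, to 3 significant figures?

68.9

D is at the origin; D and T share the same y with |DT| = 59.7 and T on the −x side, so T = (-59.7, 0.00). Tangency of A1 to DT means the radius VT is perpendicular to DT, so V = T + (0, 5.5) = (-59.7, 5.50). On A1, T sits at bearing -90° from V; a 101° counterclockwise sweep puts E at bearing 11°, so E = V + 5.5·(cos 11°, sin 11°) = (-54.3, 6.55). The tangent condition forces VE to be normal to EP, so EP runs along (−sin 11°, cos 11°); with |EP| = 28.3, P = (-59.7, 34.3). Then |DP| = |P − D| = 68.9.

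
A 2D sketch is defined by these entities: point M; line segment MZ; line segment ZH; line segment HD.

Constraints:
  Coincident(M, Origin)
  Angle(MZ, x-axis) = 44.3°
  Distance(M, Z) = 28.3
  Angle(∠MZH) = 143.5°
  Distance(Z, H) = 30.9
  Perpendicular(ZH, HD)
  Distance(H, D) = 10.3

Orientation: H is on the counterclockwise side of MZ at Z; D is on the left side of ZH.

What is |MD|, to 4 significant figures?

54.05

M is at the origin; MZ runs at 44.3° with length 28.3, so Z = 28.3·(cos 44.3°, sin 44.3°) = (20.25, 19.77). ∠MZH = 143.5°, so ZH runs at 44.3° + (180° − 143.5°) = 80.80° from the x-axis; with |ZH| = 30.9, H = Z + 30.9·(cos 80.80°, sin 80.80°) = (25.19, 50.27). ZH ⟂ HD; with |HD| = 10.3 on the left of ZH, D = H + 10.3·(-0.9871, 0.1599) = (15.03, 51.91). Then |MD| = |D − M| = 54.05.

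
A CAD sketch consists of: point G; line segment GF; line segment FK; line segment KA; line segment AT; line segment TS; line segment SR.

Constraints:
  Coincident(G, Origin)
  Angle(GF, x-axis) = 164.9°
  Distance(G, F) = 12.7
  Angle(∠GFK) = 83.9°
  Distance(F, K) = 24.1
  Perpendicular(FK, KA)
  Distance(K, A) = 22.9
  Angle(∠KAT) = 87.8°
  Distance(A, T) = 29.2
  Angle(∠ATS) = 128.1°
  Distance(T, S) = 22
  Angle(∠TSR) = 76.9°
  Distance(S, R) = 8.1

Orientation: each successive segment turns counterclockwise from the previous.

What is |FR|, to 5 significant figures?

10.543

∠ATS = 128.1° gives TS at 135.10° from the x-axis; with |TS| = 22.0, S = (-5.5396, 20.447). ∠TSR = 76.9° gives SR at -121.80° from the x-axis; with |SR| = 8.1, R = (-9.8079, 13.562). Then |FR| = |R − F| = 10.543.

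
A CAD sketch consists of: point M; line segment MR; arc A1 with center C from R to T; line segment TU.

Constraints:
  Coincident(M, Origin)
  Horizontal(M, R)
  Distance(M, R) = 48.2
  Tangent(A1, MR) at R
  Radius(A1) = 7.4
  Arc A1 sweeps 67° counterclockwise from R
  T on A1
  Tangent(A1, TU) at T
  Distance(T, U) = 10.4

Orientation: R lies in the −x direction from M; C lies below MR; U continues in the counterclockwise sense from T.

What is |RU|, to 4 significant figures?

17.79

M is at the origin; MR is horizontal with |MR| = 48.2 and R on the −x side, so R = (-48.20, 0.000). Since A1 is tangent to MR there, CR ⟂ MR, so C = R + (0, -7.4) = (-48.20, -7.400). On A1, R sits at bearing 90° from C; a 67° counterclockwise sweep puts T at bearing 157°, so T = C + 7.4·(cos 157°, sin 157°) = (-55.01, -4.509). The tangent condition forces CT to be normal to TU, so TU runs along (−sin 157°, cos 157°); with |TU| = 10.4, U = (-59.08, -14.08). Then |RU| = |U − R| = 17.79.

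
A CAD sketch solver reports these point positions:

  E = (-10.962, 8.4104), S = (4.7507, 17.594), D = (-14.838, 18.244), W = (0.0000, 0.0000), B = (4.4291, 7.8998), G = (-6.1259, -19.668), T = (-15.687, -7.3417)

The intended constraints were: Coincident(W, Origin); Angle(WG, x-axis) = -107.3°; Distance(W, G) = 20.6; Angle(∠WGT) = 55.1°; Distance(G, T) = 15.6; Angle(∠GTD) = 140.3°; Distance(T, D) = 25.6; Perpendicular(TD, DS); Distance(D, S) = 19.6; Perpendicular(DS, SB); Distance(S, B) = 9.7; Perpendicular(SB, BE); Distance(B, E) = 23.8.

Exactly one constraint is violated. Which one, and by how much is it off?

Distance(B, E) = 23.8 — off by 8.40.

W = (0.00, 0.00) ✓; WG at -107.3° ✓; |WG| = 20.60 ✓; ∠WGT = 55.10° ✓; |GT| = 15.60 ✓; ∠GTD = 140.3° ✓; |TD| = 25.60 ✓; ∠(TD, DS) = 90.00° ✓; |DS| = 19.60 ✓; ∠(DS, SB) = 90.00° ✓; |SB| = 9.700 ✓; ∠(SB, BE) = 90.00° ✓; |BE| = 15.40 ✗.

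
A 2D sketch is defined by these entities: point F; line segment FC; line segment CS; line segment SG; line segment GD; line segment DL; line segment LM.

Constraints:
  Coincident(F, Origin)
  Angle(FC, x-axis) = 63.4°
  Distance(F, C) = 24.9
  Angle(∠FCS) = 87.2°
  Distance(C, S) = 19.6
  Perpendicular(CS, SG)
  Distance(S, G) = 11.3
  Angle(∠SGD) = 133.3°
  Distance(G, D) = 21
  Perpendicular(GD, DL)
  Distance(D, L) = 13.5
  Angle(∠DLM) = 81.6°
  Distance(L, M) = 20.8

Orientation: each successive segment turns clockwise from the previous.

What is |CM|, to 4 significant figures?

12.75

F is at the origin; FC runs at 63.4° with length 24.9, so C = (11.15, 22.26). ∠FCS = 87.2° gives CS at -29.40° from the x-axis; with |CS| = 19.6, S = (28.22, 12.64). The perpendicularity gives SG at right angles to CS, so SG runs at -119.4°; with |SG| = 11.3, G = (22.68, 2.798). ∠SGD = 133.3° gives GD at -166.1° from the x-axis; with |GD| = 21.0, D = (2.293, -2.247). The perpendicularity gives DL at right angles to GD, so DL runs at 103.9°; with |DL| = 13.5, L = (-0.9503, 10.86). ∠DLM = 81.6° gives LM at 5.500° from the x-axis; with |LM| = 20.8, M = (19.75, 12.85). Then |CM| = |M − C| = 12.75.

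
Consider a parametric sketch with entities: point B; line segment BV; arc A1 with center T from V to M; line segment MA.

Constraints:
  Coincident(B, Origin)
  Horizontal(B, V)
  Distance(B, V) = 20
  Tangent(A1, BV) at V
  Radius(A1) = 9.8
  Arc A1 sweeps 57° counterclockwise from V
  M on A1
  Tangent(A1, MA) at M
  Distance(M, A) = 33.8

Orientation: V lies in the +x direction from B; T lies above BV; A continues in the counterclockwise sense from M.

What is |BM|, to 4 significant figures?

28.57

B is at the origin; B and V share the same y with |BV| = 20.0 and V on the +x side, so V = (20.00, 0.000). Since A1 is tangent to BV there, TV ⟂ BV, so T = V + (0, 9.8) = (20.00, 9.800). On A1, V sits at bearing -90° from T; a 57° counterclockwise sweep puts M at bearing -33°, so M = T + 9.8·(cos -33°, sin -33°) = (28.22, 4.463). Then |BM| = |M − B| = 28.57.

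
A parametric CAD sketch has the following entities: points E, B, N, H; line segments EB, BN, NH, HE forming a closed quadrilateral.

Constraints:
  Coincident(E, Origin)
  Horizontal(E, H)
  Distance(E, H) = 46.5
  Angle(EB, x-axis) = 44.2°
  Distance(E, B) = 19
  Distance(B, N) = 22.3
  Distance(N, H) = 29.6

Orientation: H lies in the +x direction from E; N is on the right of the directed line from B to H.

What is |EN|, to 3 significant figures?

20.1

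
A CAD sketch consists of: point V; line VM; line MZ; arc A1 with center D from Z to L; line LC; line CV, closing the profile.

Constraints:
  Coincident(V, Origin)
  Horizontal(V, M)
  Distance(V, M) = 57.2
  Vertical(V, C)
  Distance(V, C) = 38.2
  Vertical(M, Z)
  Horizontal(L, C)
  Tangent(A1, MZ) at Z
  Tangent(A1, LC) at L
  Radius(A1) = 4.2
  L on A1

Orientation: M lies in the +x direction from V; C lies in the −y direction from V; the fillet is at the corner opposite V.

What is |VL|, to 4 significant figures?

65.33

V is at the origin; VM is horizontal with |VM| = 57.2 and M on the +x side, so M = (57.20, 0.000). VC is vertical with |VC| = 38.2 and C on the −y side, so C = (0.000, -38.20). The virtual corner opposite V is at (57.20, -38.20). Tangency of A1 to MZ means the radius DZ is perpendicular to MZ and tangency of A1 to LC means the radius DL is perpendicular to LC, with radius 4.2, so the center D sits 4.2 in from both sides at D = (53.00, -34.00). That places the tangent points at Z = (57.20, -34.00) on MZ and L = (53.00, -38.20) on LC. Then |VL| = |L − V| = 65.33.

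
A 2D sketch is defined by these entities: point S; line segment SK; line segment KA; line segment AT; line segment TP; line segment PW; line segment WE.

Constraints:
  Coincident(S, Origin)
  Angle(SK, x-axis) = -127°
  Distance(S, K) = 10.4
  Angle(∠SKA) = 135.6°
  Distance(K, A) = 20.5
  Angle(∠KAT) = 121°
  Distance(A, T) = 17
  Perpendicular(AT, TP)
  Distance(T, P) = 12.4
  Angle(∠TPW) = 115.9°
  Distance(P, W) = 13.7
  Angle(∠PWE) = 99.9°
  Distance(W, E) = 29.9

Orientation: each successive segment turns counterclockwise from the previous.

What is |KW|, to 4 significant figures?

15.26

AT is perpendicular to TP, so TP runs at 66.40°; with |TP| = 12.4, P = (16.92, -24.08). ∠TPW = 115.9° gives PW at 130.5° from the x-axis; with |PW| = 13.7, W = (8.026, -13.66). Then |KW| = |W − K| = 15.26.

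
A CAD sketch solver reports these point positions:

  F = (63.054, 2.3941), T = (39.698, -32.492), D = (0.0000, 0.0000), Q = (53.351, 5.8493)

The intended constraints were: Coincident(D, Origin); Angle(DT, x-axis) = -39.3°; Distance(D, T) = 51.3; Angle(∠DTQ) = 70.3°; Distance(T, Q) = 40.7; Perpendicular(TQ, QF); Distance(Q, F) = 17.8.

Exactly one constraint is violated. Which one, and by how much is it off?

Distance(Q, F) = 17.8 — off by 7.50.

D = (0.00, 0.00) ✓; DT at -39.30° ✓; |DT| = 51.30 ✓; ∠DTQ = 70.30° ✓; |TQ| = 40.70 ✓; ∠(TQ, QF) = 90.00° ✓; |QF| = 10.30 ✗.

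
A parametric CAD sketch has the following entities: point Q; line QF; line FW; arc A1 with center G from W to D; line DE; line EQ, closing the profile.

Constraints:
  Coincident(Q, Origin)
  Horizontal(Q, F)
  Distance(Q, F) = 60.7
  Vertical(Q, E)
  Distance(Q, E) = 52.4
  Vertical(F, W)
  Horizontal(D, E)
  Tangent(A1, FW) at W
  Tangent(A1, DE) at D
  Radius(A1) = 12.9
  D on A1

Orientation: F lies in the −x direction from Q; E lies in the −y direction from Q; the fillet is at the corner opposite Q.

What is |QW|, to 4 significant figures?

72.42

Q is at the origin; QF is horizontal with |QF| = 60.7 and F on the −x side, so F = (-60.70, 0.000). Q and E share the same x with |QE| = 52.4 and E on the −y side, so E = (0.000, -52.40). The virtual corner opposite Q is at (-60.70, -52.40). The tangent condition forces GW to be normal to FW and since A1 is tangent to DE there, GD ⟂ DE, with radius 12.9, so the center G sits 12.9 in from both sides at G = (-47.80, -39.50). That places the tangent points at W = (-60.70, -39.50) on FW and D = (-47.80, -52.40) on DE. Then |QW| = |W − Q| = 72.42.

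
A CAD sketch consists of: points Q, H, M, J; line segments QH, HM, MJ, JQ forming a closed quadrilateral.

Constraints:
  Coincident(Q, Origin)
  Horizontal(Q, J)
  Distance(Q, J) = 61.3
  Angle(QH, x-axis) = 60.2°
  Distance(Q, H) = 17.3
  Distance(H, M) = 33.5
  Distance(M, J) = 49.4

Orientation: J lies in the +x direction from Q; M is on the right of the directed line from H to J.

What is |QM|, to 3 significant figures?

23.4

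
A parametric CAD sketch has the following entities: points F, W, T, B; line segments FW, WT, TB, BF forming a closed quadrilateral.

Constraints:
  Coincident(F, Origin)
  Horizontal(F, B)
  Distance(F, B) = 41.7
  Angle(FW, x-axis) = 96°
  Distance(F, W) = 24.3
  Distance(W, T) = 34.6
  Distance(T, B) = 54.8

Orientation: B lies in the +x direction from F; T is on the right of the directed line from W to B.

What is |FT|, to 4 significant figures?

15.29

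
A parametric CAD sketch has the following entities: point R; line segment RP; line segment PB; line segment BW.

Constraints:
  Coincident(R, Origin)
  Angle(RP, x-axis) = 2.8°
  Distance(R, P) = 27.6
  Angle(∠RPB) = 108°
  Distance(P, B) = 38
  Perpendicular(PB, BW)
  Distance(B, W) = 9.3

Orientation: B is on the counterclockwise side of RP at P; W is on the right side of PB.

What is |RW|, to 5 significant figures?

58.555

R is at the origin; RP runs at 2.8° with length 27.6, so P = 27.6·(cos 2.8°, sin 2.8°) = (27.567, 1.3483). ∠RPB = 108.0°, so PB runs at 2.8° + (180° − 108.0°) = 74.800° from the x-axis; with |PB| = 38.0, B = P + 38.0·(cos 74.800°, sin 74.800°) = (37.530, 38.019). PB is perpendicular to BW; with |BW| = 9.3 on the right of PB, W = B + 9.3·(0.96502, -0.26219) = (46.505, 35.581). Then |RW| = |W − R| = 58.555.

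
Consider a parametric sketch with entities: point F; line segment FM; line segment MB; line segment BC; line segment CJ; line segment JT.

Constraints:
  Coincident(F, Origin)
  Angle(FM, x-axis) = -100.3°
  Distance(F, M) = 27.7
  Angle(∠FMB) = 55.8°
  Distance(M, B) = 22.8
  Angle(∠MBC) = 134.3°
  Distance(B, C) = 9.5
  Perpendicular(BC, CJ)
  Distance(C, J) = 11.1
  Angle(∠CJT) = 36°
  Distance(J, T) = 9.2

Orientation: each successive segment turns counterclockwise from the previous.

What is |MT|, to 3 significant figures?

23.7

The perpendicularity gives CJ at right angles to BC, so CJ runs at 160°; with |CJ| = 11.1, J = (8.80, -5.24). ∠CJT = 36.0° gives JT at -56.4° from the x-axis; with |JT| = 9.2, T = (13.9, -12.9). Then |MT| = |T − M| = 23.7.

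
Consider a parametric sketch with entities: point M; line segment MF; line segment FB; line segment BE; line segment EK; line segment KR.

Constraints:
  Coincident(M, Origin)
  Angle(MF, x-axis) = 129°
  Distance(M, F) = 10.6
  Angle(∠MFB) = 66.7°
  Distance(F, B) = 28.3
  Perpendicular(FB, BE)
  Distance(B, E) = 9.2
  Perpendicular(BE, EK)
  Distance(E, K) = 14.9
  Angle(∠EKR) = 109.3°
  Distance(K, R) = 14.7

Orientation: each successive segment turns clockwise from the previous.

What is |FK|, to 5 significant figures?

16.254

M is at the origin; MF runs at 129.0° with length 10.6, so F = (-6.6708, 8.2377). ∠MFB = 66.7° gives FB at 15.700° from the x-axis; with |FB| = 28.3, B = (20.573, 15.896). The perpendicularity gives BE at right angles to FB, so BE runs at -74.300°; with |BE| = 9.2, E = (23.063, 7.0390). BE is perpendicular to EK, so EK runs at -164.30°; with |EK| = 14.9, K = (8.7188, 3.0070). Then |FK| = |K − F| = 16.254.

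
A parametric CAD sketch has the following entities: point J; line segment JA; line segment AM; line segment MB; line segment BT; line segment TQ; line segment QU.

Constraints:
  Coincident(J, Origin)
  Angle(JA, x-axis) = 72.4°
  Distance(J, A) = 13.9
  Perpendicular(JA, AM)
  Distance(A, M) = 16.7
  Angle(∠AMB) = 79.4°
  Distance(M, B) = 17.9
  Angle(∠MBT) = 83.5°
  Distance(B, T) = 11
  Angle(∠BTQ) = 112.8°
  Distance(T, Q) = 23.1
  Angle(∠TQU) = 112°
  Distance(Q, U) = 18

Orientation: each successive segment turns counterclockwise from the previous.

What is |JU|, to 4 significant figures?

35.04

J is at the origin; JA runs at 72.4° with length 13.9, so A = (4.203, 13.25). The perpendicularity gives AM at right angles to JA, so AM runs at 162.4°; with |AM| = 16.7, M = (-11.72, 18.30). ∠AMB = 79.4° gives MB at -97.00° from the x-axis; with |MB| = 17.9, B = (-13.90, 0.5324). ∠MBT = 83.5° gives BT at -0.5000° from the x-axis; with |BT| = 11.0, T = (-2.897, 0.4364). ∠BTQ = 112.8° gives TQ at 66.70° from the x-axis; with |TQ| = 23.1, Q = (6.240, 21.65). ∠TQU = 112.0° gives QU at 134.7° from the x-axis; with |QU| = 18.0, U = (-6.421, 34.45). Then |JU| = |U − J| = 35.04.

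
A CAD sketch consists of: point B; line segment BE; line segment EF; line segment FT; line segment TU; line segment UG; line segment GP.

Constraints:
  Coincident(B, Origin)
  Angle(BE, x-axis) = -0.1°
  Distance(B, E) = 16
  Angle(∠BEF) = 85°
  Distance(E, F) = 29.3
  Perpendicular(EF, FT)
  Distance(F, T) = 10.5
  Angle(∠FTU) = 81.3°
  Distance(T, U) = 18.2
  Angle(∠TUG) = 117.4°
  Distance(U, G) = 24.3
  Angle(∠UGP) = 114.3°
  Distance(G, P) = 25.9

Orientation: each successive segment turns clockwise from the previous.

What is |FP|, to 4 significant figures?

33.64

B is at the origin; BE runs at -0.1° with length 16.0, so E = (16.00, -0.02793). ∠BEF = 85.0° gives EF at -95.10° from the x-axis; with |EF| = 29.3, F = (13.40, -29.21). EF is perpendicular to FT, so FT runs at 174.9°; with |FT| = 10.5, T = (2.937, -28.28). ∠FTU = 81.3° gives TU at 76.20° from the x-axis; with |TU| = 18.2, U = (7.278, -10.60). ∠TUG = 117.4° gives UG at 13.60° from the x-axis; with |UG| = 24.3, G = (30.90, -4.890). ∠UGP = 114.3° gives GP at -52.10° from the x-axis; with |GP| = 25.9, P = (46.81, -25.33). Then |FP| = |P − F| = 33.64.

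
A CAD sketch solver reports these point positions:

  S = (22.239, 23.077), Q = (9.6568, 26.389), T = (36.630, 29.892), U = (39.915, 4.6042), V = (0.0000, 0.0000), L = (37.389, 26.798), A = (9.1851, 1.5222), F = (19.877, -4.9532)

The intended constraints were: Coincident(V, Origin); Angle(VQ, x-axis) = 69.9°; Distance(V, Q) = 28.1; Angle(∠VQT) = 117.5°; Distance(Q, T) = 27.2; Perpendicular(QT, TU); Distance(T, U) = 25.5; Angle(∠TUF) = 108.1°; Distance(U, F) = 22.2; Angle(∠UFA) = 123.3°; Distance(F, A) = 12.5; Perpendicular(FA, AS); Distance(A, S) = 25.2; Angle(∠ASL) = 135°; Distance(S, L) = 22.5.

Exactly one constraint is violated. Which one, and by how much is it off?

Distance(S, L) = 22.5 — off by 6.90.

V = (0.00, 0.00) ✓; VQ at 69.90° ✓; |VQ| = 28.10 ✓; ∠VQT = 117.5° ✓; |QT| = 27.20 ✓; ∠(QT, TU) = 90.00° ✓; |TU| = 25.50 ✓; ∠TUF = 108.1° ✓; |UF| = 22.20 ✓; ∠UFA = 123.3° ✓; |FA| = 12.50 ✓; ∠(FA, AS) = 90.00° ✓; |AS| = 25.20 ✓; ∠ASL = 135.0° ✓; |SL| = 15.60 ✗.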